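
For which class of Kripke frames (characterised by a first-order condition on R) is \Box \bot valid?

□⊥ is valid iff no world has any successor (otherwise □⊥ fails at any world with one).
Conversely, on a frame with emptiness of R the schema holds at every world under every valuation.
Frame condition: \forall x \forall y \neg Rxy.

emptiness of R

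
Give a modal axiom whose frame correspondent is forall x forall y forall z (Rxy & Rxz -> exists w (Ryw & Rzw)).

This is convergence; the standard corresponding axiom is .2: ◇□s → □◇s.
Suppose ◇□s→□◇s is valid. Take Rxy, Rxz and set V(s)={w : Ryw}. Then □s at y so ◇□s at x, so □◇s at x, so ◇s at z, giving w with Rzw and Ryw.

◇□s → □◇s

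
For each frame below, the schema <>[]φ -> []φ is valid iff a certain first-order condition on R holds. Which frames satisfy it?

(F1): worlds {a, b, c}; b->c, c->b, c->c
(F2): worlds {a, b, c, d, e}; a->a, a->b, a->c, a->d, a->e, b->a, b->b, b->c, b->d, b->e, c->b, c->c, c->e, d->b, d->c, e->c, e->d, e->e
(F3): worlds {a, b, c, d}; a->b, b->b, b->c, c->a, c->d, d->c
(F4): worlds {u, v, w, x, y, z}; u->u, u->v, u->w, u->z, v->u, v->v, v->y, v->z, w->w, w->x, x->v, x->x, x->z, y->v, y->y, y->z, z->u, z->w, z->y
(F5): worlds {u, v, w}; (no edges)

(F5)

This is the axiom for the Euclidean property; its first-order frame correspondent is forall x forall y forall z (Rxy & Rxz -> Ryz).
(F1): fails — Rcb and Rcb but not Rbb.
(F2): fails — Rae and Rab but not Reb.
(F3): fails — Rbc and Rbc but not Rcc.
(F4): fails — Ruv and Ruw but not Rvw.
(F5): condition met.
Valid on: (F5).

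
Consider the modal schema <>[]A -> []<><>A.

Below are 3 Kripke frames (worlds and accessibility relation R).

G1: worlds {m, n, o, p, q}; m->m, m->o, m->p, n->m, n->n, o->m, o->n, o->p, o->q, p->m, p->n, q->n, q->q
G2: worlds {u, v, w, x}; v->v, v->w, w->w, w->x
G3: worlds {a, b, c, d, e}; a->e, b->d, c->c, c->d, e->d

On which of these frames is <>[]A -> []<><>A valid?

G1

Frame correspondent (Sahlqvist): forall x forall y forall z ((xRy & xRz) -> exists w (yRw & z R^2 w)) — i.e. a generalized confluence (Geach) condition.
G1: ✓.
G2: fails — wRw, wRx but no t with wRt and xR²t.
G3: fails — aRe, aRe but no w with eRw and eR²w.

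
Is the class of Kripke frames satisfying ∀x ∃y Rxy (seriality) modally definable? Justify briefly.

Yes, by □p → ◇p

The condition is seriality. A defining modal formula is □p → ◇p.
Suppose □p→◇p is valid. At any x set V(p)=W. Then □p at x, so ◇p at x, so x has a successor.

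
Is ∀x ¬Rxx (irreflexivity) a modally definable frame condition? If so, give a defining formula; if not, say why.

If a class were modally definable it would be closed under surjective bounded morphisms (Goldblatt–Thomason).
The 2-cycle (worlds 0,1 with 0→1→0) is irreflexive, and the map sending every world to a single reflexive point • is a surjective bounded morphism (forth: every edge maps to (•,•); back: every world has a successor). So any modal formula valid on the 2-cycle is also valid on the reflexive point, which is not irreflexive.
So no modal formula (or set of formulas) defines exactly the irreflexive frames.

Not modally definable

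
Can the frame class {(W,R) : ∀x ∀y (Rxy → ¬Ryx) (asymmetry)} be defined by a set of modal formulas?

Not modally definable

Modal frame validity is preserved under surjective bounded morphisms.
The 3-cycle (worlds s,t,u with s→t→u→s) is asymmetric. Mapping every world to a single reflexive point • is a surjective bounded morphism, and the reflexive point is not asymmetric (R•• but asymmetry requires ¬R••).
Hence asymmetry is not modally definable.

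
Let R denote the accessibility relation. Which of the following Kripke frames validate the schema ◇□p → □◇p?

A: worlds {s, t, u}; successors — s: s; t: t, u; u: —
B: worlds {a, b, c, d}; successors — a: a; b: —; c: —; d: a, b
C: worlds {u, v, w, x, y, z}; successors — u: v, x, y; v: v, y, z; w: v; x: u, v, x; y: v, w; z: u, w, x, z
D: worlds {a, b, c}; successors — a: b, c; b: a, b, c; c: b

D

The schema corresponds to convergence: ∀x ∀y ∀z (Rxy ∧ Rxz → ∃w (Ryw ∧ Rzw)).
A: fails — Rtt and Rtu but t and u have no common successor.
B: fails — Rdb and Rdb but b and b have no common successor.
C: fails — Rzz and Rzw but z and w have no common successor.
D: holds.
Valid on: D.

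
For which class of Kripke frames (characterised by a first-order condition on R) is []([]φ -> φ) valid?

Shift-reflexivity

Suppose □(□φ→φ) is valid. Take Rxy and set V(φ)={w : Ryw}. Then at y, □φ holds; since □(□φ→φ) at x, □φ→φ at y, so φ at y, i.e. Ryy.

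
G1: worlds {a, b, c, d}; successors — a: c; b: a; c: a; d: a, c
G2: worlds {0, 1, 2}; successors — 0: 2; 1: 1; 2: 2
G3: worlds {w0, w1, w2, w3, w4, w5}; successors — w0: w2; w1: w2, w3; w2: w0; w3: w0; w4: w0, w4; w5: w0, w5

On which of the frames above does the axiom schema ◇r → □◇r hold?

Frame correspondent (Sahlqvist): ∀x ∀y ∀z (Rxy ∧ Rxz → Ryz) — i.e. the Euclidean property.
G1: fails — Rac and Rac but not Rcc.
G2: ✓.
G3: fails — Rw0w2 and Rw0w2 but not Rw2w2.
Valid on: G2.

G2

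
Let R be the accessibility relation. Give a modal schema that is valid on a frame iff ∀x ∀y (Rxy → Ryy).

□(□ψ → ψ)

This is shift-reflexivity; the standard corresponding axiom is T□: □(□ψ → ψ).
Suppose □(□ψ→ψ) is valid. Take Rxy and set V(ψ)={w : Ryw}. Then at y, □ψ holds; since □(□ψ→ψ) at x, □ψ→ψ at y, so ψ at y, i.e. Ryy.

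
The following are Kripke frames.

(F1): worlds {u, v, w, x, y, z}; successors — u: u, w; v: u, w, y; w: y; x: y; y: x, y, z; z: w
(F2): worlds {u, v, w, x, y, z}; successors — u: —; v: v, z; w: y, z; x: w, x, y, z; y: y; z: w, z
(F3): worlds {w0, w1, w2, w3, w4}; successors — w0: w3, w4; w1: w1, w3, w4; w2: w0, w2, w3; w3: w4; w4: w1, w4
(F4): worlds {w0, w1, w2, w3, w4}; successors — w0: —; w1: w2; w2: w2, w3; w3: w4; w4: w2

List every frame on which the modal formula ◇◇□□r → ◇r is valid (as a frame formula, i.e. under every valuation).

This is the axiom for a generalized confluence (Geach) condition; its first-order frame correspondent is ∀x ∀y (xR²y → ∃w (yR²w ∧ xRw)).
(F1): fails — uR²w but no t with wR²t and uRt.
(F2): fails — zR²y but no t with yR²t and zRt.
(F3): fails — w2R²w0 but no w with w0R²w and w2Rw.
(F4): holds.
Valid on: (F4).

(F4)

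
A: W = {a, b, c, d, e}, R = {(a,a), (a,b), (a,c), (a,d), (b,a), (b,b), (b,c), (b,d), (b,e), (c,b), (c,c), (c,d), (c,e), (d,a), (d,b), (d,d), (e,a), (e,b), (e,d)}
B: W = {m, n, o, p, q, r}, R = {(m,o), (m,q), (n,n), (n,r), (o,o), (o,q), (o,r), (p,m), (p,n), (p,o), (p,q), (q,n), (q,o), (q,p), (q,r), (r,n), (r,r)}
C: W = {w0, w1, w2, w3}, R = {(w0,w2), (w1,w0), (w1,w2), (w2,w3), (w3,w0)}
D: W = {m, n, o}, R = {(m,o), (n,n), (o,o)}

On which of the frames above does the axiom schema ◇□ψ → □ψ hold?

D

Frame correspondent (Sahlqvist): ∀x ∀y ∀z (Rxy ∧ Rxz → Ryz) — i.e. the Euclidean property.
A: fails — Rac and Raa but not Rca.
B: fails — Rmq and Rmq but not Rqq.
C: fails — Rw0w2 and Rw0w2 but not Rw2w2.
D: ✓.
Valid on: D.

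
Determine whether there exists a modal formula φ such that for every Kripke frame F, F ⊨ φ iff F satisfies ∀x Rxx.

The condition is reflexivity. A defining modal formula is □p → p.

Definable; □p → p defines it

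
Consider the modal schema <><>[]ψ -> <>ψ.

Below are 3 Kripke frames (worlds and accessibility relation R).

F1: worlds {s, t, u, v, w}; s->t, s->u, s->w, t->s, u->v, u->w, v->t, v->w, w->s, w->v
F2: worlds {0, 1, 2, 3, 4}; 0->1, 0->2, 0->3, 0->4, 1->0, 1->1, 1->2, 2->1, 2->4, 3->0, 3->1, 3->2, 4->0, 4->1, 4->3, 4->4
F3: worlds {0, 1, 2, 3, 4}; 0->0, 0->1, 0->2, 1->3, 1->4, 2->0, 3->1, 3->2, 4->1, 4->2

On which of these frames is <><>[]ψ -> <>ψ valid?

This is the axiom for a generalized confluence (Geach) condition; its first-order frame correspondent is forall x forall y (x R^2 y -> exists w (yRw & xRw)).
F1: fails — sR²w but no w* with wRw* and sRw*.
F2: satisfies the condition.
F3: fails — 0R²1 but no w with 1Rw and 0Rw.

F2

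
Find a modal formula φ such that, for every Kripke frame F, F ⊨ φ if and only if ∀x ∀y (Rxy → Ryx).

r → □◇r

A defining formula is r → □◇r (the B axiom).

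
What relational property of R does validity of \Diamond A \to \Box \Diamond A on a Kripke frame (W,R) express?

the Euclidean property: \forall x \forall y \forall z (Rxy \wedge Rxz \to Ryz)

This schema is the 5 axiom.
Its frame correspondent is the Euclidean property — \forall x \forall y \forall z (Rxy \wedge Rxz \to Ryz).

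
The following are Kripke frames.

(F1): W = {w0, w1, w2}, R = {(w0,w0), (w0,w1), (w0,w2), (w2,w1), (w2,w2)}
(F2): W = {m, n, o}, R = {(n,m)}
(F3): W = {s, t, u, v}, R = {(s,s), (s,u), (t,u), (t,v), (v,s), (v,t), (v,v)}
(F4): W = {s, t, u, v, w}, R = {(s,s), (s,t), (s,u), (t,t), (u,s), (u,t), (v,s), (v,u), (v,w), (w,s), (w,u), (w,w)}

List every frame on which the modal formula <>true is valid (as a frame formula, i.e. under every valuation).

(F4)

The schema corresponds to seriality: forall x exists y Rxy.
(F1): fails — world w1 has no successor.
(F2): fails — world m has no successor.
(F3): fails — world u has no successor.
(F4): condition met.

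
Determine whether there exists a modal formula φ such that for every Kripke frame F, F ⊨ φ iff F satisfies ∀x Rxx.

This is a Sahlqvist condition; the T axiom □p → p defines it.

Definable; □p → p defines it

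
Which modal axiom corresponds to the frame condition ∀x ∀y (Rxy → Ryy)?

The condition is shift-reflexivity. The T□ schema □(□s → s) defines it.
Suppose □(□s→s) is valid. Take Rxy and set V(s)={w : Ryw}. Then at y, □s holds; since □(□s→s) at x, □s→s at y, so s at y, i.e. Ryy.

□(□s → s)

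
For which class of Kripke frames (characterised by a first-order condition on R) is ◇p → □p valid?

Partial functionality

This is the CD axiom.
Its frame correspondent is partial functionality — ∀x ∀y ∀z (Rxy ∧ Rxz → y = z).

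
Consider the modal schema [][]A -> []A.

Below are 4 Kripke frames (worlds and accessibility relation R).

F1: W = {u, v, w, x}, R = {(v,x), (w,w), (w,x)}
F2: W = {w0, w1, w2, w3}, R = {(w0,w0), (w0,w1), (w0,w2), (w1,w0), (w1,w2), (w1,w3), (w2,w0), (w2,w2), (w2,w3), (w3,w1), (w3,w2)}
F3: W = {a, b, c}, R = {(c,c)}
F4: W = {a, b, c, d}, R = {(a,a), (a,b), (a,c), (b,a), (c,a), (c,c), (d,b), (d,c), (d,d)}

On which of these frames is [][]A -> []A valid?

F3, F4

The schema corresponds to density: forall x forall y (Rxy -> exists z (Rxz & Rzy)).
F1: fails — Rvx but no z with Rvz and Rzx.
F2: fails — Rw3w1 but no z with Rw3z and Rzw1.
F3: holds.
F4: holds.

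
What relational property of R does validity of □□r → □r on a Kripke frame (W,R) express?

This is the C4 axiom.
It corresponds to density: ∀x ∀y (Rxy → ∃z (Rxz ∧ Rzy)).

Density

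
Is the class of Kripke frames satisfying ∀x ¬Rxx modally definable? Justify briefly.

If a class were modally definable it would be closed under surjective bounded morphisms (Goldblatt–Thomason).
The 3-cycle (worlds a,b,c with a→b→c→a) is irreflexive, and the map sending every world to a single reflexive point • is a surjective bounded morphism (forth: every edge maps to (•,•); back: every world has a successor). So any modal formula valid on the 3-cycle is also valid on the reflexive point, which is not irreflexive.
So the class is not modally definable.

Not modally definable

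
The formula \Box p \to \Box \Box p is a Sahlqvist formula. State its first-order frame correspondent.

transitivity

This is the 4 axiom.
Its frame correspondent is transitivity — \forall x \forall y \forall z (Rxy \wedge Ryz \to Rxz).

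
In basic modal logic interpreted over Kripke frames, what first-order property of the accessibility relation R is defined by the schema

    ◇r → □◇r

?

This schema is the 5 axiom.
Its frame correspondent is the Euclidean property — ∀x ∀y ∀z (Rxy ∧ Rxz → Ryz).

the Euclidean property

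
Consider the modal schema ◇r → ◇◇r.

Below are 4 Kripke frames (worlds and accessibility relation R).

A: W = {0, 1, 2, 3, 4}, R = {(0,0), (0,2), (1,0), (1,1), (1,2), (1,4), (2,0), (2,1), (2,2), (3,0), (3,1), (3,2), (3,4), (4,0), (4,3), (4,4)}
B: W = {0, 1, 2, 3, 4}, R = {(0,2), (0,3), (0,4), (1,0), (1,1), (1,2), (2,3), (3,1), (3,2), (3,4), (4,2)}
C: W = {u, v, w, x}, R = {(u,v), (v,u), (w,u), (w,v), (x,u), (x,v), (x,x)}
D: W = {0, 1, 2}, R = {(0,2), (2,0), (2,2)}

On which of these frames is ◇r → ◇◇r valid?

A, D

Frame correspondent (Sahlqvist): ∀x ∀y (xRy → ∃w (y = w ∧ xR²w)) — i.e. a generalized confluence (Geach) condition.
A: ✓.
B: fails — 2R3 but no w with 3=w and 2R²w.
C: fails — uRv but no t with v=t and uR²t.
D: ✓.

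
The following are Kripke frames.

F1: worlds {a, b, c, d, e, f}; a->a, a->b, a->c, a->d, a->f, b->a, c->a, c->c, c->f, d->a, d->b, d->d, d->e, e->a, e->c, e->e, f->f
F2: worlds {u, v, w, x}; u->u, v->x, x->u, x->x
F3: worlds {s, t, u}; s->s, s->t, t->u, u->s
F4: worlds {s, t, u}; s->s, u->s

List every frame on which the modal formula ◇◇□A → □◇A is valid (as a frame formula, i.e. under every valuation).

This is the axiom for a generalized confluence (Geach) condition; its first-order frame correspondent is ∀x ∀y ∀z ((xR²y ∧ xRz) → ∃w (yRw ∧ zRw)).
F1: fails — aR²b, aRf but no w with bRw and fRw.
F2: holds.
F3: fails — sR²s, sRt but no w with sRw and tRw.
F4: holds.
Valid on: F2, F4.

F2, F4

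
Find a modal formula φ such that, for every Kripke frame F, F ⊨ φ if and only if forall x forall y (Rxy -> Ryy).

□(□ψ → ψ)

A defining formula is □(□ψ → ψ) (the T□ axiom).
Suppose □(□ψ→ψ) is valid. Take Rxy and set V(ψ)={w : Ryw}. Then at y, □ψ holds; since □(□ψ→ψ) at x, □ψ→ψ at y, so ψ at y, i.e. Ryy.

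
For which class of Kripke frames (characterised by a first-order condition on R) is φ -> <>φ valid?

reflexivity: forall x Rxx

Replacing φ by ¬φ and contraposing gives the equivalent schema □φ → φ.
Suppose □φ→φ is valid. At any x set V(φ)={w : Rxw}. Then □φ holds at x, so φ holds at x, i.e. Rxx.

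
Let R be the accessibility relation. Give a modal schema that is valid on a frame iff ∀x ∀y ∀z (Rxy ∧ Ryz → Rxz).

□s → □□s

A defining formula is □s → □□s (the 4 axiom).
Suppose □s→□□s is valid. Take Rxy, Ryz and set V(s)={w : Rxw}. Then □s at x, so □□s at x, so □s at y, so s at z, i.e. Rxz.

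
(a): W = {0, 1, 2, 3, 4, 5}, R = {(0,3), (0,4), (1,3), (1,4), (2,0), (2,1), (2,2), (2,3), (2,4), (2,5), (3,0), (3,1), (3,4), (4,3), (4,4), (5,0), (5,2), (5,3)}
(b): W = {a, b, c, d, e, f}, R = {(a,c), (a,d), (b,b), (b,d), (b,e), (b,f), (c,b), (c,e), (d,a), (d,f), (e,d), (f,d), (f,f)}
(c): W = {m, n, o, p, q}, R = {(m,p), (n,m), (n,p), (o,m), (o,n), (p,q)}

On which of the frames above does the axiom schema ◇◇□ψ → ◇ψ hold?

(a)

The schema corresponds to a generalized confluence (Geach) condition: ∀x ∀y (xR²y → ∃w (yRw ∧ xRw)).
(a): holds.
(b): fails — cR²d but no w with dRw and cRw.
(c): fails — mR²q but no w with qRw and mRw.
Valid on: (a).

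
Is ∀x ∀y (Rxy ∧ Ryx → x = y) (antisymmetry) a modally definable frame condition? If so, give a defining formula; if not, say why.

Not modally definable

Modal frame validity is preserved under surjective bounded morphisms.
The 6-cycle (worlds s,t,u,v,w,x with s→t→u→v→w→x→s) is antisymmetric. Sending even-indexed worlds to a and odd-indexed worlds to b is a surjective bounded morphism onto the two-world frame with a↔b, which is not antisymmetric.
So no modal formula (or set of formulas) defines exactly the antisymmetric frames.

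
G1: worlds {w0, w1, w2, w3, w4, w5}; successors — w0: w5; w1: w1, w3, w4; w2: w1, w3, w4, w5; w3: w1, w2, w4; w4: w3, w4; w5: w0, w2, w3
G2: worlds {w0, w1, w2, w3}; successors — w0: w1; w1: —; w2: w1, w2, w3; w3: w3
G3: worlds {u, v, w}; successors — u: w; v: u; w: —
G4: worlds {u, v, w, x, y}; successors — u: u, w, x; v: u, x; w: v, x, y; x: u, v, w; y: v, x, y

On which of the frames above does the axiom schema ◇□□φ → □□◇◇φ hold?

The schema corresponds to a generalized confluence (Geach) condition: ∀x ∀y ∀z ((xRy ∧ xR²z) → ∃w (yR²w ∧ zR²w)).
G1: satisfies the condition.
G2: fails — w2Rw1, w2R²w1 but no w with w1R²w and w1R²w.
G3: fails — vRu, vR²w but no t with uR²t and wR²t.
G4: satisfies the condition.
Valid on: G1, G4.

G1, G4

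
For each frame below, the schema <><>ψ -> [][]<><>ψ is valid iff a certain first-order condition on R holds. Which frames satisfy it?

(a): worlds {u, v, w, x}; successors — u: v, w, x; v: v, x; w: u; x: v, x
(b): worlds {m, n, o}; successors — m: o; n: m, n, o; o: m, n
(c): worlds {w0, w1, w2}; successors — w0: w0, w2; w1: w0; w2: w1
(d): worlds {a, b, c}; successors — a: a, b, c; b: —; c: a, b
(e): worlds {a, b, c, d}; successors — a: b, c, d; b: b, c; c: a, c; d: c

This is the axiom for a generalized confluence (Geach) condition; its first-order frame correspondent is forall x forall y forall z ((x R^2 y & x R^2 z) -> exists w (y = w & z R^2 w)).
(a): fails — uR²u, uR²v but no t with u=t and vR²t.
(b): fails — nR²o, nR²m but no w with o=w and mR²w.
(c): fails — w0R²w1, w0R²w1 but no w with w1=w and w1R²w.
(d): fails — aR²a, aR²b but no w with a=w and bR²w.
(e): fails — cR²b, cR²d but no w with b=w and dR²w.

none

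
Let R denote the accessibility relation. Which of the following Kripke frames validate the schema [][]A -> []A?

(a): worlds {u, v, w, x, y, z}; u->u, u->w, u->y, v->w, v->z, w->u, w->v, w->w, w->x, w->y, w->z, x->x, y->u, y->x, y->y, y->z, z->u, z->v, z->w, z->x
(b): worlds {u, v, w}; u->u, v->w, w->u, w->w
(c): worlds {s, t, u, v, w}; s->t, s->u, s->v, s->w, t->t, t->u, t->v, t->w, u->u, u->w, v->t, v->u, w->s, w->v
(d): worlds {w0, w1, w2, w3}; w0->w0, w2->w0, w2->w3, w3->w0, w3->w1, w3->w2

This is the axiom for density; its first-order frame correspondent is forall x forall y (Rxy -> exists z (Rxz & Rzy)).
(a): satisfies the condition.
(b): satisfies the condition.
(c): fails — Rws but no z with Rwz and Rzs.
(d): fails — Rw3w1 but no z with Rw3z and Rzw1.
Valid on: (a), (b).

(a), (b)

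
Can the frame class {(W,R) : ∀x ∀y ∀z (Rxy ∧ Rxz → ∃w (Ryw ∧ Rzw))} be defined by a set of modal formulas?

Yes — defined by ◇□p → □◇p

This is a Sahlqvist condition; the .2 axiom ◇□p → □◇p defines it.
Suppose ◇□p→□◇p is valid. Take Rxy, Rxz and set V(p)={w : Ryw}. Then □p at y so ◇□p at x, so □◇p at x, so ◇p at z, giving w with Rzw and Ryw.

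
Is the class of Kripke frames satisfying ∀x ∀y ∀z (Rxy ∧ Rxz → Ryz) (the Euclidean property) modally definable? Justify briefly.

The condition is the Euclidean property. A defining modal formula is ◇r → □◇r.
Suppose ◇r→□◇r is valid. Take Rxy, Rxz and set V(r)={y}. Then ◇r at x, so □◇r at x, so ◇r at z, so some w with Rzw has r; w=y, i.e. Rzy. By symmetry of the argument, Ryz.

Yes, by ◇r → □◇r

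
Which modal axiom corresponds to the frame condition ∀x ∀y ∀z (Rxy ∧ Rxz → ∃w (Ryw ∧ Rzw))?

◇□q → □◇q

The condition is convergence. The .2 schema ◇□q → □◇q defines it.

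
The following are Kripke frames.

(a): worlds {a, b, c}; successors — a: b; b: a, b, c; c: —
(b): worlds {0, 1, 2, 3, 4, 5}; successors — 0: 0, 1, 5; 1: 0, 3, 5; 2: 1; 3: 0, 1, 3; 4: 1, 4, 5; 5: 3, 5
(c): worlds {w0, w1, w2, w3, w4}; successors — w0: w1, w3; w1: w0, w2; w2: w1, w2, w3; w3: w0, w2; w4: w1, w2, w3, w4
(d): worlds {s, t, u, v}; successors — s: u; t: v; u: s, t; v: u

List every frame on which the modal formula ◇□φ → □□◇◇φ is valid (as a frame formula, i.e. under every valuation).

Frame correspondent (Sahlqvist): ∀x ∀y ∀z ((xRy ∧ xR²z) → ∃w (yRw ∧ zR²w)) — i.e. a generalized confluence (Geach) condition.
(a): fails — aRb, aR²c but no w with bRw and cR²w.
(b): holds.
(c): holds.
(d): fails — sRu, sR²t but no w with uRw and tR²w.
Valid on: (b), (c).

(b), (c)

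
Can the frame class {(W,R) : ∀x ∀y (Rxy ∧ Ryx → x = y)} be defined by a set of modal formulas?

Not modally definable

If a class were modally definable it would be closed under surjective bounded morphisms (Goldblatt–Thomason).
The 8-cycle (worlds s,t,u,v,w,x,y,z with s→t→u→v→w→x→y→z→s) is antisymmetric. Sending even-indexed worlds to s and odd-indexed worlds to t is a surjective bounded morphism onto the two-world frame with s↔t, which is not antisymmetric.
So no modal formula (or set of formulas) defines exactly the antisymmetric frames.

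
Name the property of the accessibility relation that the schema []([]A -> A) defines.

shift-reflexivity: forall x forall y (Rxy -> Ryy)

Suppose □(□A→A) is valid. Take Rxy and set V(A)={w : Ryw}. Then at y, □A holds; since □(□A→A) at x, □A→A at y, so A at y, i.e. Ryy.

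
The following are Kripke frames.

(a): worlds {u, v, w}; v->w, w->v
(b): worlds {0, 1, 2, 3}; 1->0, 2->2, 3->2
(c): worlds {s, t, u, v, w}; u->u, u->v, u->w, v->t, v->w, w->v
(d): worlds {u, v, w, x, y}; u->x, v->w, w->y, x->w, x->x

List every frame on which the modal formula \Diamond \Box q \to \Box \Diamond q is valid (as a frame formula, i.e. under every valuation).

(a)

Frame correspondent (Sahlqvist): \forall x \forall y \forall z (Rxy \wedge Rxz \to \exists w (Ryw \wedge Rzw)) — i.e. convergence.
(a): condition met.
(b): fails — R10 and R10 but 0 and 0 have no common successor.
(c): fails — Ruv and Ruw but v and w have no common successor.
(d): fails — Rwy and Rwy but y and y have no common successor.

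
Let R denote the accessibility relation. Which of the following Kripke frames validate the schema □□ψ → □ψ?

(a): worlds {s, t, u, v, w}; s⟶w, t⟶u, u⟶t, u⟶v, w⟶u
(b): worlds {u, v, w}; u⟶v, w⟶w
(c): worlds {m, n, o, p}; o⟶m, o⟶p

none

This is the axiom for density; its first-order frame correspondent is ∀x ∀y (Rxy → ∃z (Rxz ∧ Rzy)).
(a): fails — Ruv but no z with Ruz and Rzv.
(b): fails — Ruv but no z with Ruz and Rzv.
(c): fails — Rom but no z with Roz and Rzm.
Valid on no frame.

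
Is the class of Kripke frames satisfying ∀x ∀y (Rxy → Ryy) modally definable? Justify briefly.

This is a Sahlqvist condition; the T□ axiom □(□r → r) defines it.
Suppose □(□r→r) is valid. Take Rxy and set V(r)={w : Ryw}. Then at y, □r holds; since □(□r→r) at x, □r→r at y, so r at y, i.e. Ryy.

Yes, by □(□r → r)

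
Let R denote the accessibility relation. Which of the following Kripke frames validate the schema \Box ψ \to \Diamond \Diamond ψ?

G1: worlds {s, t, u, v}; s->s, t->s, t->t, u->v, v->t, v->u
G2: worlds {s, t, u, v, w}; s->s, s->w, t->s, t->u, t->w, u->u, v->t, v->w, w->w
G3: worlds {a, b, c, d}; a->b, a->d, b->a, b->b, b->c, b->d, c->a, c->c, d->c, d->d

G2, G3

Frame correspondent (Sahlqvist): \forall x \exists w (xRw \wedge x R^2 w) — i.e. a generalized confluence (Geach) condition.
G1: fails — at u but no w with uRw and uR²w.
G2: satisfies the condition.
G3: satisfies the condition.
Valid on: G2, G3.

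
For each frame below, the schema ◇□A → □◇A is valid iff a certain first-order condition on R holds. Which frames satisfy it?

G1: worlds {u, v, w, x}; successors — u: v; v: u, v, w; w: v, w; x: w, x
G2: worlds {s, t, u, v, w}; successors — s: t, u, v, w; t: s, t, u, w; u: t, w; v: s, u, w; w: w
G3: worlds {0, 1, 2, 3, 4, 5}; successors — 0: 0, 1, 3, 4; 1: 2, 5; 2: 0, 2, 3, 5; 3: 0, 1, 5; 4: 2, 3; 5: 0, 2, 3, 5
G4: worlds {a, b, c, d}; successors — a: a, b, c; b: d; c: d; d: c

This is the axiom for convergence; its first-order frame correspondent is ∀x ∀y ∀z (Rxy ∧ Rxz → ∃w (Ryw ∧ Rzw)).
G1: condition met.
G2: condition met.
G3: fails — R00 and R01 but 0 and 1 have no common successor.
G4: fails — Rab and Raa but b and a have no common successor.

G1, G2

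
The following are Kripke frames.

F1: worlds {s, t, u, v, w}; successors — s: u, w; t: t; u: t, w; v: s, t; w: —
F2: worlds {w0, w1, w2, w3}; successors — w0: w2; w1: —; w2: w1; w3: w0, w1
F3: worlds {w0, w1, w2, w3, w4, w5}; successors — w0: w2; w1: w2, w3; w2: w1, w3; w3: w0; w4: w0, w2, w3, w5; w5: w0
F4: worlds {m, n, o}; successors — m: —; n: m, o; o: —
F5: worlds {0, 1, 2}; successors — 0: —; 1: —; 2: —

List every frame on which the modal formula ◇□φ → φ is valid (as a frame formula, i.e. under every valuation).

The schema corresponds to a generalized confluence (Geach) condition: ∀x ∀y (xRy → ∃w (yRw ∧ x = w)).
F1: fails — sRu but no w* with uRw* and s=w*.
F2: fails — w0Rw2 but no w with w2Rw and w0=w.
F3: fails — w0Rw2 but no w with w2Rw and w0=w.
F4: fails — nRm but no w with mRw and n=w.
F5: ✓.
Valid on: F5.

F5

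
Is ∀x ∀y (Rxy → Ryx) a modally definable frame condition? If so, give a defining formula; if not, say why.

Yes, by q → □◇q

Yes: it is symmetry, defined by the B schema q → □◇q.
Suppose q→□◇q is valid. Take Rxy and set V(q)={x}. Then q at x, so □◇q at x, so ◇q at y, so some z with Ryz has q; z=x, i.e. Ryx.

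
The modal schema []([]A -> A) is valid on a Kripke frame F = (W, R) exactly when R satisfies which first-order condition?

shift-reflexivity: forall x forall y (Rxy -> Ryy)

This is the T□ axiom.
Its frame correspondent is shift-reflexivity — forall x forall y (Rxy -> Ryy).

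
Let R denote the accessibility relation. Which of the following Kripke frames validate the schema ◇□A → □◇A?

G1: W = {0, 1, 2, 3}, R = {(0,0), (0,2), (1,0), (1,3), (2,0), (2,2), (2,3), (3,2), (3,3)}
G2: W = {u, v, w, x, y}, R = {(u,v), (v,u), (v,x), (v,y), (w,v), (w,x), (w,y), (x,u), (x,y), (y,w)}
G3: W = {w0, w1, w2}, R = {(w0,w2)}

G1

This is the axiom for convergence; its first-order frame correspondent is ∀x ∀y ∀z (Rxy ∧ Rxz → ∃w (Ryw ∧ Rzw)).
G1: satisfies the condition.
G2: fails — Rvu and Rvx but u and x have no common successor.
G3: fails — Rw0w2 and Rw0w2 but w2 and w2 have no common successor.
Valid on: G1.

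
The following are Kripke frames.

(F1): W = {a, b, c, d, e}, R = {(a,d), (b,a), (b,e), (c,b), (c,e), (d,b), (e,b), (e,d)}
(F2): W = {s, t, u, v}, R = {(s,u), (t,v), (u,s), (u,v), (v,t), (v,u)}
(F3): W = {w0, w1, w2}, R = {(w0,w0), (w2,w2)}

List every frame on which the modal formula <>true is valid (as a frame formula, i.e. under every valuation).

Frame correspondent (Sahlqvist): forall x exists y Rxy — i.e. seriality.
(F1): satisfies the condition.
(F2): satisfies the condition.
(F3): fails — world w1 has no successor.
Valid on: (F1), (F2).

(F1), (F2)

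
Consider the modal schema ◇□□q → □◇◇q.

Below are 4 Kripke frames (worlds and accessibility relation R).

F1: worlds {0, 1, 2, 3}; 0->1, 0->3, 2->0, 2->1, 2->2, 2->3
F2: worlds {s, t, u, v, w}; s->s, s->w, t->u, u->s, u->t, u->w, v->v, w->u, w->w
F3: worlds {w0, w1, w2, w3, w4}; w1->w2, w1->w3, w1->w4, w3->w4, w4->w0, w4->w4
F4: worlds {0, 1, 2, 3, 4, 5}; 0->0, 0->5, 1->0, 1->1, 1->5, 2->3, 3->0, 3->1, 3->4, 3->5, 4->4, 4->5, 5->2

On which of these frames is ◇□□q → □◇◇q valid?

The schema corresponds to a generalized confluence (Geach) condition: ∀x ∀y ∀z ((xRy ∧ xRz) → ∃w (yR²w ∧ zR²w)).
F1: fails — 0R1, 0R1 but no w with 1R²w and 1R²w.
F2: holds.
F3: fails — w1Rw2, w1Rw2 but no w with w2R²w and w2R²w.
F4: fails — 0R0, 0R5 but no w with 0R²w and 5R²w.

F2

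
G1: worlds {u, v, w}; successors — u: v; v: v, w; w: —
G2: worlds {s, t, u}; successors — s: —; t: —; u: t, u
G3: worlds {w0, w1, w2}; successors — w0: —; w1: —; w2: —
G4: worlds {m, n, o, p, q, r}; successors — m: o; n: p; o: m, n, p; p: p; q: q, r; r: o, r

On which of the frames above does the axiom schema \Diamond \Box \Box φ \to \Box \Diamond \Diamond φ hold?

The schema corresponds to a generalized confluence (Geach) condition: \forall x \forall y \forall z ((xRy \wedge xRz) \to \exists w (y R^2 w \wedge z R^2 w)).
G1: fails — vRv, vRw but no t with vR²t and wR²t.
G2: fails — uRt, uRt but no w with tR²w and tR²w.
G3: condition met.
G4: condition met.

G3, G4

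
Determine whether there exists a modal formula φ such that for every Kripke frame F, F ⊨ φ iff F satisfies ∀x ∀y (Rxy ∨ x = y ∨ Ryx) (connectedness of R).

No

Any modally definable frame class is closed under disjoint unions.
Take 4 disjoint single-world reflexive frames: each is trivially connected, but their disjoint union has 4 worlds with no edge between distinct components, so it is not connected.
So no modal formula (or set of formulas) defines exactly the connected frames.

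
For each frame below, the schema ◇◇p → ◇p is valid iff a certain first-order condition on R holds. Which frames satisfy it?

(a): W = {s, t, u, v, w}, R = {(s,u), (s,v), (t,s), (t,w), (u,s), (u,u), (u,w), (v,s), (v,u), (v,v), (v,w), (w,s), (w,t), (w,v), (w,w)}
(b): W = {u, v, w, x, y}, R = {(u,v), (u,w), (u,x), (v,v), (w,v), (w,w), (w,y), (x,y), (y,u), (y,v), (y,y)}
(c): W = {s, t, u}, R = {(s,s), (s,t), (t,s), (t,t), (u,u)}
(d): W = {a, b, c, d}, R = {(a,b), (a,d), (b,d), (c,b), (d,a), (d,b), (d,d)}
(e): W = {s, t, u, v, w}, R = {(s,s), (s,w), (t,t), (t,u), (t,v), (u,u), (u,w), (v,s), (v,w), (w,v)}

(c)

Frame correspondent (Sahlqvist): ∀x ∀y ∀z (Rxy ∧ Ryz → Rxz) — i.e. transitivity.
(a): fails — Ruw and Rwt but not Rut.
(b): fails — Ruw and Rwy but not Ruy.
(c): satisfies the condition.
(d): fails — Rcb and Rbd but not Rcd.
(e): fails — Rtv and Rvw but not Rtw.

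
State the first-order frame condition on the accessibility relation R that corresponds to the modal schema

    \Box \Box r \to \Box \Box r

This is a Sahlqvist (Geach-type) schema ◇^0□^2r → □^2◇^0r.
Minimal-valuation argument: fix x; take any y with xR^0y and any z with xR^2z. Set V(r) to the set of worlds R-reachable from y in exactly 2 steps. Then □^2r holds at y, so the antecedent holds at x; validity forces ◇^0r at z, giving a w with zR^0w and yR^2w.
First-order correspondent: \forall x \forall z (x R^2 z \to \exists w (x R^2 w \wedge z = w)).

\forall x \forall z (x R^2 z \to \exists w (x R^2 w \wedge z = w))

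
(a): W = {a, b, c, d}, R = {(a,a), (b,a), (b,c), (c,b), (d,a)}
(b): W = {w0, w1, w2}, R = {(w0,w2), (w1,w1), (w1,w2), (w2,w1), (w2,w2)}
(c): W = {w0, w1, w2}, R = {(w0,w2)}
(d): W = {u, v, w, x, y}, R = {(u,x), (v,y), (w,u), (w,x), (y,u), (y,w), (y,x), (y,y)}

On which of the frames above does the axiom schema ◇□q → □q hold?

(b)

This is the axiom for the Euclidean property; its first-order frame correspondent is ∀x ∀y ∀z (Rxy ∧ Rxz → Ryz).
(a): fails — Rbc and Rbc but not Rcc.
(b): condition met.
(c): fails — Rw0w2 and Rw0w2 but not Rw2w2.
(d): fails — Rux and Rux but not Rxx.
Valid on: (b).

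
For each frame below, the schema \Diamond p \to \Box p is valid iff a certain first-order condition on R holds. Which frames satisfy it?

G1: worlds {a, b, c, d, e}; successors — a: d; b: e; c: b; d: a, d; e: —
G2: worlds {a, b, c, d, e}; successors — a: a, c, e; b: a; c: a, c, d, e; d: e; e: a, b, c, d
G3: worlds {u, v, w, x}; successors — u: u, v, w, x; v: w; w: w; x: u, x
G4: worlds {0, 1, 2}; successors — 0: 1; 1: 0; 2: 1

This is the axiom for partial functionality; its first-order frame correspondent is \forall x \forall y \forall z (Rxy \wedge Rxz \to y = z).
G1: fails — d sees both a and d.
G2: fails — a sees both a and c.
G3: fails — u sees both u and v.
G4: ✓.
Valid on: G4.

G4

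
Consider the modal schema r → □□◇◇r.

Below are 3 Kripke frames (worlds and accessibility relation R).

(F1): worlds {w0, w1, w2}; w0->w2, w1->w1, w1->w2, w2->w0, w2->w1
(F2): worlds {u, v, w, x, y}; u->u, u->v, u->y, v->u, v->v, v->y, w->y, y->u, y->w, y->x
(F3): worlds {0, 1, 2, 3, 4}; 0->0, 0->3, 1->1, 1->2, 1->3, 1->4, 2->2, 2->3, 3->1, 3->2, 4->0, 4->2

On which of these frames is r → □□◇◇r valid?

(F1)

This is the axiom for a generalized confluence (Geach) condition; its first-order frame correspondent is ∀x ∀z (xR²z → ∃w (x = w ∧ zR²w)).
(F1): satisfies the condition.
(F2): fails — uR²x but no t with u=t and xR²t.
(F3): fails — 0R²2 but no w with 0=w and 2R²w.
Valid on: (F1).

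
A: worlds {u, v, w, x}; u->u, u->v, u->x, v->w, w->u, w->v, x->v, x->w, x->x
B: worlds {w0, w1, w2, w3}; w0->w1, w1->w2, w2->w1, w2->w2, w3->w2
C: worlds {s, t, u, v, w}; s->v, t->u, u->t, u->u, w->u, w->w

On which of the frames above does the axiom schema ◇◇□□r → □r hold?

B

The schema corresponds to a generalized confluence (Geach) condition: ∀x ∀y ∀z ((xR²y ∧ xRz) → ∃w (yR²w ∧ z = w)).
A: fails — uR²v, uRx but no t with vR²t and x=t.
B: ✓.
C: fails — wR²t, wRw but no w* with tR²w* and w=w*.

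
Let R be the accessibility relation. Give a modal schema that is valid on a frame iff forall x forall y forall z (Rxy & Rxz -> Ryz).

◇p → □◇p

The condition is the Euclidean property. The 5 schema ◇p → □◇p defines it.
Suppose ◇p→□◇p is valid. Take Rxy, Rxz and set V(p)={y}. Then ◇p at x, so □◇p at x, so ◇p at z, so some w with Rzw has p; w=y, i.e. Rzy. By symmetry of the argument, Ryz.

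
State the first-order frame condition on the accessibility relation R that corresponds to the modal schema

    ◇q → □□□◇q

This is a Sahlqvist (Geach-type) schema ◇^1□^0q → □^3◇^1q.
Minimal-valuation argument: fix x; take any y with xR^1y and any z with xR^3z. Set V(q) to the set of worlds R-reachable from y in exactly 0 steps. Then □^0q holds at y, so the antecedent holds at x; validity forces ◇^1q at z, giving a w with zR^1w and yR^0w.
First-order correspondent: ∀x ∀y ∀z ((xRy ∧ xR³z) → ∃w (y = w ∧ zRw)).

∀x ∀y ∀z ((xRy ∧ xR³z) → ∃w (y = w ∧ zRw))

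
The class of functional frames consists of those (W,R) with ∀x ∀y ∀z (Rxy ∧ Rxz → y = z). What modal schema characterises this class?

◇r → □r

A defining formula is ◇r → □r (the CD axiom).
Suppose ◇r→□r is valid. Take Rxy, Rxz and set V(r)={y}. Then ◇r at x, so □r at x, so r at z, i.e. z=y.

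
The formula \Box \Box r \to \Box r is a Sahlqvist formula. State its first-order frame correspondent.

Suppose □□r→□r is valid. Take Rxy and set V(r)={w : xR²w}. Then □□r at x, so □r at x, so r at y, i.e. ∃z(Rxz∧Rzy).

density: \forall x \forall y (Rxy \to \exists z (Rxz \wedge Rzy))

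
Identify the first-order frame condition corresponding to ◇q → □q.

partial functionality: ∀x ∀y ∀z (Rxy ∧ Rxz → y = z)

Suppose ◇q→□q is valid. Take Rxy, Rxz and set V(q)={y}. Then ◇q at x, so □q at x, so q at z, i.e. z=y.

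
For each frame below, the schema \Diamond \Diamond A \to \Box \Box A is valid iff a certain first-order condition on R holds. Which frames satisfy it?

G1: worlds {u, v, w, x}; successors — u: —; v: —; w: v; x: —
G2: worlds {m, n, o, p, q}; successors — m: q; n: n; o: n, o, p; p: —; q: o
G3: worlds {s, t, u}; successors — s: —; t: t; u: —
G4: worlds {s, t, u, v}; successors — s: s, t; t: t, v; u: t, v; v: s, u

Frame correspondent (Sahlqvist): \forall x \forall y \forall z ((x R^2 y \wedge x R^2 z) \to \exists w (y = w \wedge z = w)) — i.e. a generalized confluence (Geach) condition.
G1: ✓.
G2: fails — oR²n, oR²o but n ≠ o.
G3: ✓.
G4: fails — sR²s, sR²t but s ≠ t.

G1, G3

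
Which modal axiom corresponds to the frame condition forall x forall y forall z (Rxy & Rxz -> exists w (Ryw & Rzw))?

◇□s → □◇s

This is convergence; the standard corresponding axiom is .2: ◇□s → □◇s.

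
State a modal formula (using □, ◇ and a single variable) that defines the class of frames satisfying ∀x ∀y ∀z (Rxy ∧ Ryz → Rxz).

The condition is transitivity. The 4 schema □s → □□s defines it.

□s → □□s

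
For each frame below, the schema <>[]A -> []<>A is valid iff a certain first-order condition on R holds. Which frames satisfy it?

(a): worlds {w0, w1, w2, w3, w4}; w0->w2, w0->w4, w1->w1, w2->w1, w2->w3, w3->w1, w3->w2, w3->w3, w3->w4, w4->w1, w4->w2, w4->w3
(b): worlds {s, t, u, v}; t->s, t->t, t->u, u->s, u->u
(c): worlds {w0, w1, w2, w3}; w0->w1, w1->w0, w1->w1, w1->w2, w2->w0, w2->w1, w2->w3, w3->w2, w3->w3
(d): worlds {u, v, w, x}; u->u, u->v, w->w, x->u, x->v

(a)

This is the axiom for convergence; its first-order frame correspondent is forall x forall y forall z (Rxy & Rxz -> exists w (Ryw & Rzw)).
(a): holds.
(b): fails — Rts and Rts but s and s have no common successor.
(c): fails — Rw2w0 and Rw2w3 but w0 and w3 have no common successor.
(d): fails — Ruv and Ruv but v and v have no common successor.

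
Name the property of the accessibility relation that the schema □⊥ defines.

emptiness of R

□⊥ is valid iff no world has any successor (otherwise □⊥ fails at any world with one).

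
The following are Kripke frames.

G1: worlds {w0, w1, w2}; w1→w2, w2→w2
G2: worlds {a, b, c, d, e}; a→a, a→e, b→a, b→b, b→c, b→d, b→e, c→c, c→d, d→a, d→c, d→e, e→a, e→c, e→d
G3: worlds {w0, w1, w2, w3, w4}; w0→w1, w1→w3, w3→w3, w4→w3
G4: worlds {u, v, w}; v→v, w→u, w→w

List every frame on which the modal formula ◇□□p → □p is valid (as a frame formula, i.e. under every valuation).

The schema corresponds to a generalized confluence (Geach) condition: ∀x ∀y ∀z ((xRy ∧ xRz) → ∃w (yR²w ∧ z = w)).
G1: satisfies the condition.
G2: fails — bRa, bRb but no w with aR²w and b=w.
G3: fails — w0Rw1, w0Rw1 but no w with w1R²w and w1=w.
G4: fails — wRu, wRu but no t with uR²t and u=t.

G1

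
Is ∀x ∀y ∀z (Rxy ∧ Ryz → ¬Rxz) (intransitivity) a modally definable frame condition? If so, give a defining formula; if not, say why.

No — not modally definable

Any modally definable frame class is closed under surjective bounded morphisms.
The 7-cycle (worlds a,b,c,d,e,f,g with a→b→c→d→e→f→g→a) is intransitive. Mapping every world to a single reflexive point • is a surjective bounded morphism; the reflexive point is not intransitive (R••∧R•• but R••).
So the class is not modally definable.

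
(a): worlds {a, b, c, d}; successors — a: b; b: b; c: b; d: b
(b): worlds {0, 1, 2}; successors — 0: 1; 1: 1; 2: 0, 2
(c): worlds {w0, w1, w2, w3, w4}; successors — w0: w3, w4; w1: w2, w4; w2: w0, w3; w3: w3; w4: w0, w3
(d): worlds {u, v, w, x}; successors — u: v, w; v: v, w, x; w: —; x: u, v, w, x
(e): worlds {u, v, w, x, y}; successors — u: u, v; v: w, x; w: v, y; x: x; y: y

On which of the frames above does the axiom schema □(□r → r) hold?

(a)

The schema corresponds to shift-reflexivity: ∀x ∀y (Rxy → Ryy).
(a): satisfies the condition.
(b): fails — R20 but not R00.
(c): fails — Rw1w2 but not Rw2w2.
(d): fails — Rxw but not Rww.
(e): fails — Ruv but not Rvv.
Valid on: (a).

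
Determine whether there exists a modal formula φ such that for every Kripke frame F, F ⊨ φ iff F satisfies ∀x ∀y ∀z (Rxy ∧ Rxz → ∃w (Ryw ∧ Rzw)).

Yes: it is convergence, defined by the .2 schema ◇□p → □◇p.
Suppose ◇□p→□◇p is valid. Take Rxy, Rxz and set V(p)={w : Ryw}. Then □p at y so ◇□p at x, so □◇p at x, so ◇p at z, giving w with Rzw and Ryw.

Yes, by ◇□p → □◇p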